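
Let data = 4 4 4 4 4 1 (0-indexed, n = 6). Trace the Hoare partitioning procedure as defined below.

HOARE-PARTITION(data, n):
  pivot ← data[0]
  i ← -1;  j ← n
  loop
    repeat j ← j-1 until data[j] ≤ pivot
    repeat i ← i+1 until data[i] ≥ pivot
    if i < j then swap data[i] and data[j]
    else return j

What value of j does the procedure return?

pivot = data[0] = 4; i = -1, j = 6
j→5 (data[5]=1≤4), i→0 (data[0]=4≥4); i<j, swap → 1 4 4 4 4 4
j→4 (data[4]=4≤4), i→1 (data[1]=4≥4); i<j, swap → 1 4 4 4 4 4
j→3 (data[3]=4≤4), i→2 (data[2]=4≥4); i<j, swap → 1 4 4 4 4 4
j→2, i→3; i≥j, return j=2. data = 1 4 4 4 4 4

2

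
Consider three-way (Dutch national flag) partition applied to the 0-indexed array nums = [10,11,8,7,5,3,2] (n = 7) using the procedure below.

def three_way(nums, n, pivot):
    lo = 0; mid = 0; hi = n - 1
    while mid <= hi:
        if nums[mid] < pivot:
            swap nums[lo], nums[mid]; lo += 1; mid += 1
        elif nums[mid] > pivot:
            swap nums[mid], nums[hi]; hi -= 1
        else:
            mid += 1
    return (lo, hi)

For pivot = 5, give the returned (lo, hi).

(2, 2)

lo=0 mid=0 hi=6
10>5: swap(0,6), hi=5 ⇒ [2,11,8,7,5,3,10]
2<5: swap(0,0), lo=1 mid=1 ⇒ [2,11,8,7,5,3,10]
11>5: swap(1,5), hi=4 ⇒ [2,3,8,7,5,11,10]
3<5: swap(1,1), lo=2 mid=2 ⇒ [2,3,8,7,5,11,10]
8>5: swap(2,4), hi=3 ⇒ [2,3,5,7,8,11,10]
5=5: mid=3
7>5: swap(3,3), hi=2 ⇒ [2,3,5,7,8,11,10]
done. lo=2 hi=2; nums=[2,3,5,7,8,11,10]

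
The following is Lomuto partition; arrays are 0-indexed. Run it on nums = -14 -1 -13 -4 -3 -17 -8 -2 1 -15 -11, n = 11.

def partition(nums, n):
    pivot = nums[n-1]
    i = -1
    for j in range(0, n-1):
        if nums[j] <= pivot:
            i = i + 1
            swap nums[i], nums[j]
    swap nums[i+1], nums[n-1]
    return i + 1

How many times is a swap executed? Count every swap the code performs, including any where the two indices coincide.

5

pivot = nums[10] = -11; i = -1
j=0: nums[0]=-14 ≤ -11 → i=0, swap nums[0],nums[0] (no change) → -14 -1 -13 -4 -3 -17 -8 -2 1 -15 -11
j=1: nums[1]=-1 > -11 → no swap
j=2: nums[2]=-13 ≤ -11 → i=1, swap nums[1],nums[2] → -14 -13 -1 -4 -3 -17 -8 -2 1 -15 -11
j=3: nums[3]=-4 > -11 → no swap
j=4: nums[4]=-3 > -11 → no swap
j=5: nums[5]=-17 ≤ -11 → i=2, swap nums[2],nums[5] → -14 -13 -17 -4 -3 -1 -8 -2 1 -15 -11
j=6: nums[6]=-8 > -11 → no swap
j=7: nums[7]=-2 > -11 → no swap
j=8: nums[8]=1 > -11 → no swap
j=9: nums[9]=-15 ≤ -11 → i=3, swap nums[3],nums[9] → -14 -13 -17 -15 -3 -1 -8 -2 1 -4 -11
final swap nums[4],nums[10] → -14 -13 -17 -15 -11 -1 -8 -2 1 -4 -3; return 4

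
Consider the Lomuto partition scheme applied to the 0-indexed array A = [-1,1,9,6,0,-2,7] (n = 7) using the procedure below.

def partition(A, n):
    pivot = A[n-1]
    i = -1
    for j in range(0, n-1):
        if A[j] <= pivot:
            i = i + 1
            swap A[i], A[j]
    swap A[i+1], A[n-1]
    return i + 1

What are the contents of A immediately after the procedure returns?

pivot = A[6] = 7; i = -1
j=0: A[0]=-1 ≤ 7 → i=0, swap A[0],A[0] (no change) → [-1,1,9,6,0,-2,7]
j=1: A[1]=1 ≤ 7 → i=1, swap A[1],A[1] (no change) → [-1,1,9,6,0,-2,7]
j=2: A[2]=9 > 7 → no swap
j=3: A[3]=6 ≤ 7 → i=2, swap A[2],A[3] → [-1,1,6,9,0,-2,7]
j=4: A[4]=0 ≤ 7 → i=3, swap A[3],A[4] → [-1,1,6,0,9,-2,7]
j=5: A[5]=-2 ≤ 7 → i=4, swap A[4],A[5] → [-1,1,6,0,-2,9,7]
final swap A[5],A[6] → [-1,1,6,0,-2,7,9]; return 5

[-1,1,6,0,-2,7,9]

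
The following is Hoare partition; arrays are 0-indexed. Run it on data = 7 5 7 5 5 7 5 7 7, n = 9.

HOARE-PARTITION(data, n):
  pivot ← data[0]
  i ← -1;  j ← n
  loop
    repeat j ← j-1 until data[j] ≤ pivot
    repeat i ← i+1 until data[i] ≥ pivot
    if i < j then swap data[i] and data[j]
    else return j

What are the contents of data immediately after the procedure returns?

pivot = data[0] = 7; i = -1, j = 9
j→8 (data[8]=7≤7), i→0 (data[0]=7≥7); i<j, swap → 7 5 7 5 5 7 5 7 7
j→7 (data[7]=7≤7), i→2 (data[2]=7≥7); i<j, swap → 7 5 7 5 5 7 5 7 7
j→6 (data[6]=5≤7), i→5 (data[5]=7≥7); i<j, swap → 7 5 7 5 5 5 7 7 7
j→5, i→6; i≥j, return j=5. data = 7 5 7 5 5 5 7 7 7

7 5 7 5 5 5 7 7 7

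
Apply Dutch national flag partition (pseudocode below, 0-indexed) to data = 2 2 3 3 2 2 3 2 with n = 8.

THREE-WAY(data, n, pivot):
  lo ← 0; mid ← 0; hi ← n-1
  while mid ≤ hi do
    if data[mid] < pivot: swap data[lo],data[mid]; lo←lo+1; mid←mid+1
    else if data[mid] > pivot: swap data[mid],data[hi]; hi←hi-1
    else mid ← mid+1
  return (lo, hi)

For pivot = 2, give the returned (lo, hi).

(0, 4)

pivot = 2; lo=0, mid=0, hi=7
data[mid]=2=2: mid=1
data[mid]=2=2: mid=2
data[mid]=3>2: swap data[2],data[7]; hi=6 → 2 2 2 3 2 2 3 3
data[mid]=2=2: mid=3
data[mid]=3>2: swap data[3],data[6]; hi=5 → 2 2 2 3 2 2 3 3
data[mid]=3>2: swap data[3],data[5]; hi=4 → 2 2 2 2 2 3 3 3
data[mid]=2=2: mid=4
data[mid]=2=2: mid=5
end: lo=0, hi=4; data = 2 2 2 2 2 3 3 3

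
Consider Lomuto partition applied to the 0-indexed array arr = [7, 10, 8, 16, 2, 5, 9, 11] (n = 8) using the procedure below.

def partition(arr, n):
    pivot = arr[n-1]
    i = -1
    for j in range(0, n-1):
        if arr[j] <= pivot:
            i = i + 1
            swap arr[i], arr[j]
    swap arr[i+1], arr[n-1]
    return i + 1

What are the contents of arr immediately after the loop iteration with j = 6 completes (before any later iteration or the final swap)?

[7, 10, 8, 2, 5, 9, 16, 11]

pivot = arr[7] = 11; i = -1
j=0: arr[0]=7 ≤ 11 → i=0, swap arr[0],arr[0] (no change) → [7, 10, 8, 16, 2, 5, 9, 11]
j=1: arr[1]=10 ≤ 11 → i=1, swap arr[1],arr[1] (no change) → [7, 10, 8, 16, 2, 5, 9, 11]
j=2: arr[2]=8 ≤ 11 → i=2, swap arr[2],arr[2] (no change) → [7, 10, 8, 16, 2, 5, 9, 11]
j=3: arr[3]=16 > 11 → no swap
j=4: arr[4]=2 ≤ 11 → i=3, swap arr[3],arr[4] → [7, 10, 8, 2, 16, 5, 9, 11]
j=5: arr[5]=5 ≤ 11 → i=4, swap arr[4],arr[5] → [7, 10, 8, 2, 5, 16, 9, 11]
j=6: arr[6]=9 ≤ 11 → i=5, swap arr[5],arr[6] → [7, 10, 8, 2, 5, 9, 16, 11]
(after j=6) arr = [7, 10, 8, 2, 5, 9, 16, 11]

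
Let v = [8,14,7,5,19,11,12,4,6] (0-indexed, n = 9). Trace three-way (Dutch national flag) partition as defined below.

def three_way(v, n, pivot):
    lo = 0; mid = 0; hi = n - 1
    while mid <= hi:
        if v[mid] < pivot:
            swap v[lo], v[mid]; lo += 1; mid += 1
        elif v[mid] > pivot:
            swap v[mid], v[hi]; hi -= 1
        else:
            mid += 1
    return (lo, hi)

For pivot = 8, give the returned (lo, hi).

(4, 4)

lo=0 mid=0 hi=8
8=8: mid=1
14>8: swap(1,8), hi=7 ⇒ [8,6,7,5,19,11,12,4,14]
6<8: swap(0,1), lo=1 mid=2 ⇒ [6,8,7,5,19,11,12,4,14]
7<8: swap(1,2), lo=2 mid=3 ⇒ [6,7,8,5,19,11,12,4,14]
5<8: swap(2,3), lo=3 mid=4 ⇒ [6,7,5,8,19,11,12,4,14]
19>8: swap(4,7), hi=6 ⇒ [6,7,5,8,4,11,12,19,14]
4<8: swap(3,4), lo=4 mid=5 ⇒ [6,7,5,4,8,11,12,19,14]
11>8: swap(5,6), hi=5 ⇒ [6,7,5,4,8,12,11,19,14]
12>8: swap(5,5), hi=4 ⇒ [6,7,5,4,8,12,11,19,14]
done. lo=4 hi=4; v=[6,7,5,4,8,12,11,19,14]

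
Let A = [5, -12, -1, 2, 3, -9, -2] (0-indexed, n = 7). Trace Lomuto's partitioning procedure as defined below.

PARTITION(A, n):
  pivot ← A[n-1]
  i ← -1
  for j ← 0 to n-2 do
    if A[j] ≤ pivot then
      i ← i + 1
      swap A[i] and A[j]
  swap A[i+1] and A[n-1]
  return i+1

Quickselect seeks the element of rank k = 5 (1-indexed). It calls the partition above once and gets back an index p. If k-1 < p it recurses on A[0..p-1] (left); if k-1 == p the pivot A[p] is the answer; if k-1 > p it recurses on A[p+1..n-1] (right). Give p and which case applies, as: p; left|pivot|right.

2; right

pivot=-2, i=-1
j=0: 5>-2, skip
j=1: -12≤-2, i=0, swap(0,1) ⇒ [-12, 5, -1, 2, 3, -9, -2]
j=2: -1>-2, skip
j=3: 2>-2, skip
j=4: 3>-2, skip
j=5: -9≤-2, i=1, swap(1,5) ⇒ [-12, -9, -1, 2, 3, 5, -2]
swap(2,6) ⇒ [-12, -9, -2, 2, 3, 5, -1]; return 2
p = 2; k-1 = 4 > 2 ⇒ right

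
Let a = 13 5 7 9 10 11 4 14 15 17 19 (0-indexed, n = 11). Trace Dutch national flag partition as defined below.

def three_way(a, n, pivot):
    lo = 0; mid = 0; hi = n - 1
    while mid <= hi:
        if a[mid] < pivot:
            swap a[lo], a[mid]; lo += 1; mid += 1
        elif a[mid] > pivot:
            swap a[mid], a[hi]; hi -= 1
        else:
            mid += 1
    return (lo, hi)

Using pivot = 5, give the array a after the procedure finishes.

pivot = 5; lo=0, mid=0, hi=10
a[mid]=13>5: swap a[0],a[10]; hi=9 → 19 5 7 9 10 11 4 14 15 17 13
a[mid]=19>5: swap a[0],a[9]; hi=8 → 17 5 7 9 10 11 4 14 15 19 13
a[mid]=17>5: swap a[0],a[8]; hi=7 → 15 5 7 9 10 11 4 14 17 19 13
a[mid]=15>5: swap a[0],a[7]; hi=6 → 14 5 7 9 10 11 4 15 17 19 13
a[mid]=14>5: swap a[0],a[6]; hi=5 → 4 5 7 9 10 11 14 15 17 19 13
a[mid]=4<5: swap a[0],a[0]; lo=1,mid=1 → 4 5 7 9 10 11 14 15 17 19 13
a[mid]=5=5: mid=2
a[mid]=7>5: swap a[2],a[5]; hi=4 → 4 5 11 9 10 7 14 15 17 19 13
a[mid]=11>5: swap a[2],a[4]; hi=3 → 4 5 10 9 11 7 14 15 17 19 13
a[mid]=10>5: swap a[2],a[3]; hi=2 → 4 5 9 10 11 7 14 15 17 19 13
a[mid]=9>5: swap a[2],a[2]; hi=1 → 4 5 9 10 11 7 14 15 17 19 13
end: lo=1, hi=1; a = 4 5 9 10 11 7 14 15 17 19 13

4 5 9 10 11 7 14 15 17 19 13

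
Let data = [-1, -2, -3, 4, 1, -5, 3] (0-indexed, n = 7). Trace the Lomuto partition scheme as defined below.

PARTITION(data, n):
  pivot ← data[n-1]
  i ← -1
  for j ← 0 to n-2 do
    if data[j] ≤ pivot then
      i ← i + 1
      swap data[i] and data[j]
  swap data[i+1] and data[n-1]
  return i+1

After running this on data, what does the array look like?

pivot = data[6] = 3; i = -1
j=0: data[0]=-1 ≤ 3 → i=0, swap data[0],data[0] (no change) → [-1, -2, -3, 4, 1, -5, 3]
j=1: data[1]=-2 ≤ 3 → i=1, swap data[1],data[1] (no change) → [-1, -2, -3, 4, 1, -5, 3]
j=2: data[2]=-3 ≤ 3 → i=2, swap data[2],data[2] (no change) → [-1, -2, -3, 4, 1, -5, 3]
j=3: data[3]=4 > 3 → no swap
j=4: data[4]=1 ≤ 3 → i=3, swap data[3],data[4] → [-1, -2, -3, 1, 4, -5, 3]
j=5: data[5]=-5 ≤ 3 → i=4, swap data[4],data[5] → [-1, -2, -3, 1, -5, 4, 3]
final swap data[5],data[6] → [-1, -2, -3, 1, -5, 3, 4]; return 5

[-1, -2, -3, 1, -5, 3, 4]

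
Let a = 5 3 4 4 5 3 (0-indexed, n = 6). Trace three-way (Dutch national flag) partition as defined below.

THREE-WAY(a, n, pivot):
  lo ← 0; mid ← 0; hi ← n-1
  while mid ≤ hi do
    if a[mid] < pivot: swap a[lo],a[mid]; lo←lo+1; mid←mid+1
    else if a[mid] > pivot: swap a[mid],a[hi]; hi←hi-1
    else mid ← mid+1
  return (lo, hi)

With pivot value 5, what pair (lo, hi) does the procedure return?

(4, 5)

lo=0 mid=0 hi=5
5=5: mid=1
3<5: swap(0,1), lo=1 mid=2 ⇒ 3 5 4 4 5 3
4<5: swap(1,2), lo=2 mid=3 ⇒ 3 4 5 4 5 3
4<5: swap(2,3), lo=3 mid=4 ⇒ 3 4 4 5 5 3
5=5: mid=5
3<5: swap(3,5), lo=4 mid=6 ⇒ 3 4 4 3 5 5
done. lo=4 hi=5; a=3 4 4 3 5 5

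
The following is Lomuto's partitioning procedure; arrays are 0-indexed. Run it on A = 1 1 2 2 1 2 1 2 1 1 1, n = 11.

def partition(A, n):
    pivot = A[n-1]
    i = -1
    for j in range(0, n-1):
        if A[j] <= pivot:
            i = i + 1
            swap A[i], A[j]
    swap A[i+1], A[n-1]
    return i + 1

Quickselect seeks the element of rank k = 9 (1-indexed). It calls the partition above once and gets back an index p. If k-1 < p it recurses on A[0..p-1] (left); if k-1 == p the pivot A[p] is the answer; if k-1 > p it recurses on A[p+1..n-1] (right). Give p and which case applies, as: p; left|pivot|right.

pivot = A[10] = 1; i = -1
j=0: A[0]=1 ≤ 1 → i=0, swap A[0],A[0] (no change) → 1 1 2 2 1 2 1 2 1 1 1
j=1: A[1]=1 ≤ 1 → i=1, swap A[1],A[1] (no change) → 1 1 2 2 1 2 1 2 1 1 1
j=2: A[2]=2 > 1 → no swap
j=3: A[3]=2 > 1 → no swap
j=4: A[4]=1 ≤ 1 → i=2, swap A[2],A[4] → 1 1 1 2 2 2 1 2 1 1 1
j=5: A[5]=2 > 1 → no swap
j=6: A[6]=1 ≤ 1 → i=3, swap A[3],A[6] → 1 1 1 1 2 2 2 2 1 1 1
j=7: A[7]=2 > 1 → no swap
j=8: A[8]=1 ≤ 1 → i=4, swap A[4],A[8] → 1 1 1 1 1 2 2 2 2 1 1
j=9: A[9]=1 ≤ 1 → i=5, swap A[5],A[9] → 1 1 1 1 1 1 2 2 2 2 1
final swap A[6],A[10] → 1 1 1 1 1 1 1 2 2 2 2; return 6
p = 6; k-1 = 8 > 6 ⇒ right

6; right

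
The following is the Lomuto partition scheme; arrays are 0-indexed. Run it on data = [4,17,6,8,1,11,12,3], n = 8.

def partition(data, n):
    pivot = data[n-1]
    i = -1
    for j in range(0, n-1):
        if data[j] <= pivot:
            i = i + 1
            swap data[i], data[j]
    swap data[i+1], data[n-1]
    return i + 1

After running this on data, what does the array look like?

[1,3,6,8,4,11,12,17]

pivot = data[7] = 3; i = -1
j=0: data[0]=4 > 3 → no swap
j=1: data[1]=17 > 3 → no swap
j=2: data[2]=6 > 3 → no swap
j=3: data[3]=8 > 3 → no swap
j=4: data[4]=1 ≤ 3 → i=0, swap data[0],data[4] → [1,17,6,8,4,11,12,3]
j=5: data[5]=11 > 3 → no swap
j=6: data[6]=12 > 3 → no swap
final swap data[1],data[7] → [1,3,6,8,4,11,12,17]; return 1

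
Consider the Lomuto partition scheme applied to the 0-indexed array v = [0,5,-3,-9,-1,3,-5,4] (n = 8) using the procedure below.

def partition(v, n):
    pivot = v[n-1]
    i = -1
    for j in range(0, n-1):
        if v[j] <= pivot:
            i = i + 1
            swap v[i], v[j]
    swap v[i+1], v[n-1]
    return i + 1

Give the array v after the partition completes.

[0,-3,-9,-1,3,-5,4,5]

pivot = v[7] = 4; i = -1
j=0: v[0]=0 ≤ 4 → i=0, swap v[0],v[0] (no change) → [0,5,-3,-9,-1,3,-5,4]
j=1: v[1]=5 > 4 → no swap
j=2: v[2]=-3 ≤ 4 → i=1, swap v[1],v[2] → [0,-3,5,-9,-1,3,-5,4]
j=3: v[3]=-9 ≤ 4 → i=2, swap v[2],v[3] → [0,-3,-9,5,-1,3,-5,4]
j=4: v[4]=-1 ≤ 4 → i=3, swap v[3],v[4] → [0,-3,-9,-1,5,3,-5,4]
j=5: v[5]=3 ≤ 4 → i=4, swap v[4],v[5] → [0,-3,-9,-1,3,5,-5,4]
j=6: v[6]=-5 ≤ 4 → i=5, swap v[5],v[6] → [0,-3,-9,-1,3,-5,5,4]
final swap v[6],v[7] → [0,-3,-9,-1,3,-5,4,5]; return 6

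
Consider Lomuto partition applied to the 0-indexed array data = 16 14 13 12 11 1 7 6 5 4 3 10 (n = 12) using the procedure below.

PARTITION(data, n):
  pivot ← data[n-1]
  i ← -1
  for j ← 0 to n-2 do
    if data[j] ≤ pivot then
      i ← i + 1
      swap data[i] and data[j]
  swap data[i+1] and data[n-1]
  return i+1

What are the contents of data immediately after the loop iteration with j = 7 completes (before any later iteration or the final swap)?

1 7 6 12 11 16 14 13 5 4 3 10

pivot=10, i=-1
j=0: 16>10, skip
j=1: 14>10, skip
j=2: 13>10, skip
j=3: 12>10, skip
j=4: 11>10, skip
j=5: 1≤10, i=0, swap(0,5) ⇒ 1 14 13 12 11 16 7 6 5 4 3 10
j=6: 7≤10, i=1, swap(1,6) ⇒ 1 7 13 12 11 16 14 6 5 4 3 10
j=7: 6≤10, i=2, swap(2,7) ⇒ 1 7 6 12 11 16 14 13 5 4 3 10
(after j=7) data = 1 7 6 12 11 16 14 13 5 4 3 10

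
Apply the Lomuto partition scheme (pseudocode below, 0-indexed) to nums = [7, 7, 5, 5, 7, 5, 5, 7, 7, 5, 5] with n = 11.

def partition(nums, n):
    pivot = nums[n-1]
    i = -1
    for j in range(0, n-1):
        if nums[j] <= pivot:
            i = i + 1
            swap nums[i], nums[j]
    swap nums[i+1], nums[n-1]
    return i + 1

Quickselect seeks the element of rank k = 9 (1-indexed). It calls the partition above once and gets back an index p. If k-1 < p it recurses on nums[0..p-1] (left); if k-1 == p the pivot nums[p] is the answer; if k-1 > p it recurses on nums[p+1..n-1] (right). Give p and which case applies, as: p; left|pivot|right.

5; right

pivot = nums[10] = 5; i = -1
j=0: nums[0]=7 > 5 → no swap
j=1: nums[1]=7 > 5 → no swap
j=2: nums[2]=5 ≤ 5 → i=0, swap nums[0],nums[2] → [5, 7, 7, 5, 7, 5, 5, 7, 7, 5, 5]
j=3: nums[3]=5 ≤ 5 → i=1, swap nums[1],nums[3] → [5, 5, 7, 7, 7, 5, 5, 7, 7, 5, 5]
j=4: nums[4]=7 > 5 → no swap
j=5: nums[5]=5 ≤ 5 → i=2, swap nums[2],nums[5] → [5, 5, 5, 7, 7, 7, 5, 7, 7, 5, 5]
j=6: nums[6]=5 ≤ 5 → i=3, swap nums[3],nums[6] → [5, 5, 5, 5, 7, 7, 7, 7, 7, 5, 5]
j=7: nums[7]=7 > 5 → no swap
j=8: nums[8]=7 > 5 → no swap
j=9: nums[9]=5 ≤ 5 → i=4, swap nums[4],nums[9] → [5, 5, 5, 5, 5, 7, 7, 7, 7, 7, 5]
final swap nums[5],nums[10] → [5, 5, 5, 5, 5, 5, 7, 7, 7, 7, 7]; return 5
p = 5; k-1 = 8 > 5 ⇒ right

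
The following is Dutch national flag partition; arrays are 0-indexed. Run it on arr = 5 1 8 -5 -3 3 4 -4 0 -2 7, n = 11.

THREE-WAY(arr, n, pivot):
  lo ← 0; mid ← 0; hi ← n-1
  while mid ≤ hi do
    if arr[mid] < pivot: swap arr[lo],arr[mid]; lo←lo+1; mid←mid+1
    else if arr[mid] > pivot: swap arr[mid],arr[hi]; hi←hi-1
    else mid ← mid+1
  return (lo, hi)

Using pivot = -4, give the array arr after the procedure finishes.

pivot = -4; lo=0, mid=0, hi=10
arr[mid]=5>-4: swap arr[0],arr[10]; hi=9 → 7 1 8 -5 -3 3 4 -4 0 -2 5
arr[mid]=7>-4: swap arr[0],arr[9]; hi=8 → -2 1 8 -5 -3 3 4 -4 0 7 5
arr[mid]=-2>-4: swap arr[0],arr[8]; hi=7 → 0 1 8 -5 -3 3 4 -4 -2 7 5
arr[mid]=0>-4: swap arr[0],arr[7]; hi=6 → -4 1 8 -5 -3 3 4 0 -2 7 5
arr[mid]=-4=-4: mid=1
arr[mid]=1>-4: swap arr[1],arr[6]; hi=5 → -4 4 8 -5 -3 3 1 0 -2 7 5
arr[mid]=4>-4: swap arr[1],arr[5]; hi=4 → -4 3 8 -5 -3 4 1 0 -2 7 5
arr[mid]=3>-4: swap arr[1],arr[4]; hi=3 → -4 -3 8 -5 3 4 1 0 -2 7 5
arr[mid]=-3>-4: swap arr[1],arr[3]; hi=2 → -4 -5 8 -3 3 4 1 0 -2 7 5
arr[mid]=-5<-4: swap arr[0],arr[1]; lo=1,mid=2 → -5 -4 8 -3 3 4 1 0 -2 7 5
arr[mid]=8>-4: swap arr[2],arr[2]; hi=1 → -5 -4 8 -3 3 4 1 0 -2 7 5
end: lo=1, hi=1; arr = -5 -4 8 -3 3 4 1 0 -2 7 5

-5 -4 8 -3 3 4 1 0 -2 7 5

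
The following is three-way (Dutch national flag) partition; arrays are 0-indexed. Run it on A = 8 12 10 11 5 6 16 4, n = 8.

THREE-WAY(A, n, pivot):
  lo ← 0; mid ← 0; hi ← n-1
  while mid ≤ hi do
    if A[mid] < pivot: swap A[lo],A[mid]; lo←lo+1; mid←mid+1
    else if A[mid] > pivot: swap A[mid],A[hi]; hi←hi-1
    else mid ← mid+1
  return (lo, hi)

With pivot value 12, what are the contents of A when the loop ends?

8 10 11 5 6 4 12 16

pivot = 12; lo=0, mid=0, hi=7
A[mid]=8<12: swap A[0],A[0]; lo=1,mid=1 → 8 12 10 11 5 6 16 4
A[mid]=12=12: mid=2
A[mid]=10<12: swap A[1],A[2]; lo=2,mid=3 → 8 10 12 11 5 6 16 4
A[mid]=11<12: swap A[2],A[3]; lo=3,mid=4 → 8 10 11 12 5 6 16 4
A[mid]=5<12: swap A[3],A[4]; lo=4,mid=5 → 8 10 11 5 12 6 16 4
A[mid]=6<12: swap A[4],A[5]; lo=5,mid=6 → 8 10 11 5 6 12 16 4
A[mid]=16>12: swap A[6],A[7]; hi=6 → 8 10 11 5 6 12 4 16
A[mid]=4<12: swap A[5],A[6]; lo=6,mid=7 → 8 10 11 5 6 4 12 16
end: lo=6, hi=6; A = 8 10 11 5 6 4 12 16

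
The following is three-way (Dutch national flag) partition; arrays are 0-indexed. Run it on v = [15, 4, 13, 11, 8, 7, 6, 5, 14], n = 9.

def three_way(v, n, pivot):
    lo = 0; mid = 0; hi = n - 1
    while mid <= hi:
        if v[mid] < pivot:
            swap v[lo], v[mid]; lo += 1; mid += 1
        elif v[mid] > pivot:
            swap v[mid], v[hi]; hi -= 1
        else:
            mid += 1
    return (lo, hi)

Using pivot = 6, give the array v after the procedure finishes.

[5, 4, 6, 8, 7, 11, 13, 14, 15]

pivot = 6; lo=0, mid=0, hi=8
v[mid]=15>6: swap v[0],v[8]; hi=7 → [14, 4, 13, 11, 8, 7, 6, 5, 15]
v[mid]=14>6: swap v[0],v[7]; hi=6 → [5, 4, 13, 11, 8, 7, 6, 14, 15]
v[mid]=5<6: swap v[0],v[0]; lo=1,mid=1 → [5, 4, 13, 11, 8, 7, 6, 14, 15]
v[mid]=4<6: swap v[1],v[1]; lo=2,mid=2 → [5, 4, 13, 11, 8, 7, 6, 14, 15]
v[mid]=13>6: swap v[2],v[6]; hi=5 → [5, 4, 6, 11, 8, 7, 13, 14, 15]
v[mid]=6=6: mid=3
v[mid]=11>6: swap v[3],v[5]; hi=4 → [5, 4, 6, 7, 8, 11, 13, 14, 15]
v[mid]=7>6: swap v[3],v[4]; hi=3 → [5, 4, 6, 8, 7, 11, 13, 14, 15]
v[mid]=8>6: swap v[3],v[3]; hi=2 → [5, 4, 6, 8, 7, 11, 13, 14, 15]
end: lo=2, hi=2; v = [5, 4, 6, 8, 7, 11, 13, 14, 15]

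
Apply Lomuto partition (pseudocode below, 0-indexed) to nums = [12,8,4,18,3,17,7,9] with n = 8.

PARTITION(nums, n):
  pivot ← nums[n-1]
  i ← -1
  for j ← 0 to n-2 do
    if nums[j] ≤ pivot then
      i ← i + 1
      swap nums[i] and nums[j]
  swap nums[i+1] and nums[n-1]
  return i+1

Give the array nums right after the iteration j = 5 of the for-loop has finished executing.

pivot=9, i=-1
j=0: 12>9, skip
j=1: 8≤9, i=0, swap(0,1) ⇒ [8,12,4,18,3,17,7,9]
j=2: 4≤9, i=1, swap(1,2) ⇒ [8,4,12,18,3,17,7,9]
j=3: 18>9, skip
j=4: 3≤9, i=2, swap(2,4) ⇒ [8,4,3,18,12,17,7,9]
j=5: 17>9, skip
(after j=5) nums = [8,4,3,18,12,17,7,9]

[8,4,3,18,12,17,7,9]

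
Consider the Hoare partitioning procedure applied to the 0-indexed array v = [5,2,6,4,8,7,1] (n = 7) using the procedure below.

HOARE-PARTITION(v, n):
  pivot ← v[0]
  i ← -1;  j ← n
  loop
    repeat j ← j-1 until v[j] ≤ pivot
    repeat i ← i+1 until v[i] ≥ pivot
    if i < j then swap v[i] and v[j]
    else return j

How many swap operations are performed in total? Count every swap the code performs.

2

pivot = v[0] = 5; i = -1, j = 7
j→6 (v[6]=1≤5), i→0 (v[0]=5≥5); i<j, swap → [1,2,6,4,8,7,5]
j→3 (v[3]=4≤5), i→2 (v[2]=6≥5); i<j, swap → [1,2,4,6,8,7,5]
j→2, i→3; i≥j, return j=2. v = [1,2,4,6,8,7,5]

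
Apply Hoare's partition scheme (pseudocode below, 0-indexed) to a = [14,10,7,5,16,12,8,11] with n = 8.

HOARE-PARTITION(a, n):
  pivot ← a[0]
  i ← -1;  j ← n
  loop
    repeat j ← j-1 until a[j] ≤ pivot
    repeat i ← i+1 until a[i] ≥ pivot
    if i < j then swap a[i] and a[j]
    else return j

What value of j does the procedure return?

pivot = a[0] = 14; i = -1, j = 8
j→7 (a[7]=11≤14), i→0 (a[0]=14≥14); i<j, swap → [11,10,7,5,16,12,8,14]
j→6 (a[6]=8≤14), i→4 (a[4]=16≥14); i<j, swap → [11,10,7,5,8,12,16,14]
j→5, i→6; i≥j, return j=5. a = [11,10,7,5,8,12,16,14]

5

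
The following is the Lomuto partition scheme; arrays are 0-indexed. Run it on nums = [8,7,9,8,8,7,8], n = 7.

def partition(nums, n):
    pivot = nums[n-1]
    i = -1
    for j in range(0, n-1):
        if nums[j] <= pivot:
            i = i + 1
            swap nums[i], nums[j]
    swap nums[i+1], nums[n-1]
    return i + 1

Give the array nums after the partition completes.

[8,7,8,8,7,8,9]

pivot = nums[6] = 8; i = -1
j=0: nums[0]=8 ≤ 8 → i=0, swap nums[0],nums[0] (no change) → [8,7,9,8,8,7,8]
j=1: nums[1]=7 ≤ 8 → i=1, swap nums[1],nums[1] (no change) → [8,7,9,8,8,7,8]
j=2: nums[2]=9 > 8 → no swap
j=3: nums[3]=8 ≤ 8 → i=2, swap nums[2],nums[3] → [8,7,8,9,8,7,8]
j=4: nums[4]=8 ≤ 8 → i=3, swap nums[3],nums[4] → [8,7,8,8,9,7,8]
j=5: nums[5]=7 ≤ 8 → i=4, swap nums[4],nums[5] → [8,7,8,8,7,9,8]
final swap nums[5],nums[6] → [8,7,8,8,7,8,9]; return 5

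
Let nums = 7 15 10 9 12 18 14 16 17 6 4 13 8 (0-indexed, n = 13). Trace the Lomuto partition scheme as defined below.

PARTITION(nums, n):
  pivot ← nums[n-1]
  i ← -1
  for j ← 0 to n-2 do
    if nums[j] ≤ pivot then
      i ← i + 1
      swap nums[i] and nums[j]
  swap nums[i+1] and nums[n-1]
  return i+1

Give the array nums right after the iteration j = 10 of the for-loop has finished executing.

7 6 4 9 12 18 14 16 17 15 10 13 8

pivot=8, i=-1
j=0: 7≤8, i=0, swap(0,0) ⇒ 7 15 10 9 12 18 14 16 17 6 4 13 8
j=1: 15>8, skip
j=2: 10>8, skip
j=3: 9>8, skip
j=4: 12>8, skip
j=5: 18>8, skip
j=6: 14>8, skip
j=7: 16>8, skip
j=8: 17>8, skip
j=9: 6≤8, i=1, swap(1,9) ⇒ 7 6 10 9 12 18 14 16 17 15 4 13 8
j=10: 4≤8, i=2, swap(2,10) ⇒ 7 6 4 9 12 18 14 16 17 15 10 13 8
(after j=10) nums = 7 6 4 9 12 18 14 16 17 15 10 13 8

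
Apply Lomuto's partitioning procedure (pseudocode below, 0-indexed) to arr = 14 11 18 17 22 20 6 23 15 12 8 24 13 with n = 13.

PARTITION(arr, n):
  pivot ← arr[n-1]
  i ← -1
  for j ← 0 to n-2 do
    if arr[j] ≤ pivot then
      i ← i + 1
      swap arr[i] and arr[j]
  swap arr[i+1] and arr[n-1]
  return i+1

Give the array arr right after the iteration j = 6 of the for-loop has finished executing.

11 6 18 17 22 20 14 23 15 12 8 24 13

pivot = arr[12] = 13; i = -1
j=0: arr[0]=14 > 13 → no swap
j=1: arr[1]=11 ≤ 13 → i=0, swap arr[0],arr[1] → 11 14 18 17 22 20 6 23 15 12 8 24 13
j=2: arr[2]=18 > 13 → no swap
j=3: arr[3]=17 > 13 → no swap
j=4: arr[4]=22 > 13 → no swap
j=5: arr[5]=20 > 13 → no swap
j=6: arr[6]=6 ≤ 13 → i=1, swap arr[1],arr[6] → 11 6 18 17 22 20 14 23 15 12 8 24 13
(after j=6) arr = 11 6 18 17 22 20 14 23 15 12 8 24 13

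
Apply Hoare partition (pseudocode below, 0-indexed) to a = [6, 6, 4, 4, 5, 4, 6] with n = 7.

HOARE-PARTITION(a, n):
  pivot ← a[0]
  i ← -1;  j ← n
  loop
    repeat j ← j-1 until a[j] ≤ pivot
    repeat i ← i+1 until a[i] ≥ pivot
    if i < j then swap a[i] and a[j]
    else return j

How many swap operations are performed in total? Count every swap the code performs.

pivot = a[0] = 6; i = -1, j = 7
j→6 (a[6]=6≤6), i→0 (a[0]=6≥6); i<j, swap → [6, 6, 4, 4, 5, 4, 6]
j→5 (a[5]=4≤6), i→1 (a[1]=6≥6); i<j, swap → [6, 4, 4, 4, 5, 6, 6]
j→4, i→5; i≥j, return j=4. a = [6, 4, 4, 4, 5, 6, 6]

2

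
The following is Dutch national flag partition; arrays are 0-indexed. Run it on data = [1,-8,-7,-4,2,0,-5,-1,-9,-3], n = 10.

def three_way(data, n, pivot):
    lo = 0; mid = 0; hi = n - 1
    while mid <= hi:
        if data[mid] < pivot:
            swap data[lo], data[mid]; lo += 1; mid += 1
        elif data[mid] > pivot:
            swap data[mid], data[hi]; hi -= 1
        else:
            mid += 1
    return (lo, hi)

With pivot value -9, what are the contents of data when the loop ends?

[-9,-7,-4,2,0,-5,-1,-8,-3,1]

pivot = -9; lo=0, mid=0, hi=9
data[mid]=1>-9: swap data[0],data[9]; hi=8 → [-3,-8,-7,-4,2,0,-5,-1,-9,1]
data[mid]=-3>-9: swap data[0],data[8]; hi=7 → [-9,-8,-7,-4,2,0,-5,-1,-3,1]
data[mid]=-9=-9: mid=1
data[mid]=-8>-9: swap data[1],data[7]; hi=6 → [-9,-1,-7,-4,2,0,-5,-8,-3,1]
data[mid]=-1>-9: swap data[1],data[6]; hi=5 → [-9,-5,-7,-4,2,0,-1,-8,-3,1]
data[mid]=-5>-9: swap data[1],data[5]; hi=4 → [-9,0,-7,-4,2,-5,-1,-8,-3,1]
data[mid]=0>-9: swap data[1],data[4]; hi=3 → [-9,2,-7,-4,0,-5,-1,-8,-3,1]
data[mid]=2>-9: swap data[1],data[3]; hi=2 → [-9,-4,-7,2,0,-5,-1,-8,-3,1]
data[mid]=-4>-9: swap data[1],data[2]; hi=1 → [-9,-7,-4,2,0,-5,-1,-8,-3,1]
data[mid]=-7>-9: swap data[1],data[1]; hi=0 → [-9,-7,-4,2,0,-5,-1,-8,-3,1]
end: lo=0, hi=0; data = [-9,-7,-4,2,0,-5,-1,-8,-3,1]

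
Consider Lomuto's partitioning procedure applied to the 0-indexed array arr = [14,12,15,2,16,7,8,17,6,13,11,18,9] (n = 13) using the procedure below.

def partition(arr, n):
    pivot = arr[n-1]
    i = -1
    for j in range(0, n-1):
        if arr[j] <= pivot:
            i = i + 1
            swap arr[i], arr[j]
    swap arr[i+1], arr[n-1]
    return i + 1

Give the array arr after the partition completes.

[2,7,8,6,9,12,15,17,14,13,11,18,16]

pivot=9, i=-1
j=0: 14>9, skip
j=1: 12>9, skip
j=2: 15>9, skip
j=3: 2≤9, i=0, swap(0,3) ⇒ [2,12,15,14,16,7,8,17,6,13,11,18,9]
j=4: 16>9, skip
j=5: 7≤9, i=1, swap(1,5) ⇒ [2,7,15,14,16,12,8,17,6,13,11,18,9]
j=6: 8≤9, i=2, swap(2,6) ⇒ [2,7,8,14,16,12,15,17,6,13,11,18,9]
j=7: 17>9, skip
j=8: 6≤9, i=3, swap(3,8) ⇒ [2,7,8,6,16,12,15,17,14,13,11,18,9]
j=9: 13>9, skip
j=10: 11>9, skip
j=11: 18>9, skip
swap(4,12) ⇒ [2,7,8,6,9,12,15,17,14,13,11,18,16]; return 4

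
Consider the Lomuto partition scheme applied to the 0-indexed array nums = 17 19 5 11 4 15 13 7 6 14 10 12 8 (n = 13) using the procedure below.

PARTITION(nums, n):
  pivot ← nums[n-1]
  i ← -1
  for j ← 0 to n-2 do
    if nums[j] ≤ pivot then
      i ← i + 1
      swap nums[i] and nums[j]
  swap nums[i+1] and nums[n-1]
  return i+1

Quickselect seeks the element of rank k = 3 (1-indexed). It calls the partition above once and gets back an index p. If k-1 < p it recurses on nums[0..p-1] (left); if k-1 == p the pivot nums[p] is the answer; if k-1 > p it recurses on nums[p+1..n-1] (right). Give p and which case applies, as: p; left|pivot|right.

4; left

pivot = nums[12] = 8; i = -1
j=0: nums[0]=17 > 8 → no swap
j=1: nums[1]=19 > 8 → no swap
j=2: nums[2]=5 ≤ 8 → i=0, swap nums[0],nums[2] → 5 19 17 11 4 15 13 7 6 14 10 12 8
j=3: nums[3]=11 > 8 → no swap
j=4: nums[4]=4 ≤ 8 → i=1, swap nums[1],nums[4] → 5 4 17 11 19 15 13 7 6 14 10 12 8
j=5: nums[5]=15 > 8 → no swap
j=6: nums[6]=13 > 8 → no swap
j=7: nums[7]=7 ≤ 8 → i=2, swap nums[2],nums[7] → 5 4 7 11 19 15 13 17 6 14 10 12 8
j=8: nums[8]=6 ≤ 8 → i=3, swap nums[3],nums[8] → 5 4 7 6 19 15 13 17 11 14 10 12 8
j=9: nums[9]=14 > 8 → no swap
j=10: nums[10]=10 > 8 → no swap
j=11: nums[11]=12 > 8 → no swap
final swap nums[4],nums[12] → 5 4 7 6 8 15 13 17 11 14 10 12 19; return 4
p = 4; k-1 = 2 < 4 ⇒ left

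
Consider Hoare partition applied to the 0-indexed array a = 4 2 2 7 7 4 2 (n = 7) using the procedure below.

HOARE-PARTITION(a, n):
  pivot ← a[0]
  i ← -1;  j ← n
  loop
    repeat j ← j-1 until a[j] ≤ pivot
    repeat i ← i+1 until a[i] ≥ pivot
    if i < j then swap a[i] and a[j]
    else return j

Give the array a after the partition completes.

pivot = a[0] = 4; i = -1, j = 7
j→6 (a[6]=2≤4), i→0 (a[0]=4≥4); i<j, swap → 2 2 2 7 7 4 4
j→5 (a[5]=4≤4), i→3 (a[3]=7≥4); i<j, swap → 2 2 2 4 7 7 4
j→3, i→4; i≥j, return j=3. a = 2 2 2 4 7 7 4

2 2 2 4 7 7 4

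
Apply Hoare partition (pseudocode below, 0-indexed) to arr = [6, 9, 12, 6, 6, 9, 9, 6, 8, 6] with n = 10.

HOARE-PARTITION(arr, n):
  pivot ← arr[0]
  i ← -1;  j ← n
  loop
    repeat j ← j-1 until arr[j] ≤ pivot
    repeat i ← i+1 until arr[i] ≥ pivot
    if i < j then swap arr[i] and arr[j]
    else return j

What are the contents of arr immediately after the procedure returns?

[6, 6, 6, 6, 12, 9, 9, 9, 8, 6]

pivot = arr[0] = 6; i = -1, j = 10
j→9 (arr[9]=6≤6), i→0 (arr[0]=6≥6); i<j, swap → [6, 9, 12, 6, 6, 9, 9, 6, 8, 6]
j→7 (arr[7]=6≤6), i→1 (arr[1]=9≥6); i<j, swap → [6, 6, 12, 6, 6, 9, 9, 9, 8, 6]
j→4 (arr[4]=6≤6), i→2 (arr[2]=12≥6); i<j, swap → [6, 6, 6, 6, 12, 9, 9, 9, 8, 6]
j→3, i→3; i≥j, return j=3. arr = [6, 6, 6, 6, 12, 9, 9, 9, 8, 6]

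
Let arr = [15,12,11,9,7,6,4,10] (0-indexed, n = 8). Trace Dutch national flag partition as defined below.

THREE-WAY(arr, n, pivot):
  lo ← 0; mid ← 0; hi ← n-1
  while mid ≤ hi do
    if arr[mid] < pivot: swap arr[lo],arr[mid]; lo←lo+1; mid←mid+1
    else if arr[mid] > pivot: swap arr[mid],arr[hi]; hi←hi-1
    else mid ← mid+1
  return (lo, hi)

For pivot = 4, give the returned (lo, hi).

lo=0 mid=0 hi=7
15>4: swap(0,7), hi=6 ⇒ [10,12,11,9,7,6,4,15]
10>4: swap(0,6), hi=5 ⇒ [4,12,11,9,7,6,10,15]
4=4: mid=1
12>4: swap(1,5), hi=4 ⇒ [4,6,11,9,7,12,10,15]
6>4: swap(1,4), hi=3 ⇒ [4,7,11,9,6,12,10,15]
7>4: swap(1,3), hi=2 ⇒ [4,9,11,7,6,12,10,15]
9>4: swap(1,2), hi=1 ⇒ [4,11,9,7,6,12,10,15]
11>4: swap(1,1), hi=0 ⇒ [4,11,9,7,6,12,10,15]
done. lo=0 hi=0; arr=[4,11,9,7,6,12,10,15]

(0, 0)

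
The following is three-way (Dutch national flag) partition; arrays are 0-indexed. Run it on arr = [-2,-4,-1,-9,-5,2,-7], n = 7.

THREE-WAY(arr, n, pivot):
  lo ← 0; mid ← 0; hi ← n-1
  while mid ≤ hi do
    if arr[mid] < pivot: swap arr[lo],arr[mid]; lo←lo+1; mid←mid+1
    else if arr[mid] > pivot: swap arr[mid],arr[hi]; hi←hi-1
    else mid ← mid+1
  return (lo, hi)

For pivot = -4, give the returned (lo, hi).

(3, 3)

lo=0 mid=0 hi=6
-2>-4: swap(0,6), hi=5 ⇒ [-7,-4,-1,-9,-5,2,-2]
-7<-4: swap(0,0), lo=1 mid=1 ⇒ [-7,-4,-1,-9,-5,2,-2]
-4=-4: mid=2
-1>-4: swap(2,5), hi=4 ⇒ [-7,-4,2,-9,-5,-1,-2]
2>-4: swap(2,4), hi=3 ⇒ [-7,-4,-5,-9,2,-1,-2]
-5<-4: swap(1,2), lo=2 mid=3 ⇒ [-7,-5,-4,-9,2,-1,-2]
-9<-4: swap(2,3), lo=3 mid=4 ⇒ [-7,-5,-9,-4,2,-1,-2]
done. lo=3 hi=3; arr=[-7,-5,-9,-4,2,-1,-2]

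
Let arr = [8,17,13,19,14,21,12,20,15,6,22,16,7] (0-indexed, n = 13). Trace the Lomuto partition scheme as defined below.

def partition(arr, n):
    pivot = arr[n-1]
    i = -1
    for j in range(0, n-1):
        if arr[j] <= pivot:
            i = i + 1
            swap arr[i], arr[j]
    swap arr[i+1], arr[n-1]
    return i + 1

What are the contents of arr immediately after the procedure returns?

[6,7,13,19,14,21,12,20,15,8,22,16,17]

pivot = arr[12] = 7; i = -1
j=0: arr[0]=8 > 7 → no swap
j=1: arr[1]=17 > 7 → no swap
j=2: arr[2]=13 > 7 → no swap
j=3: arr[3]=19 > 7 → no swap
j=4: arr[4]=14 > 7 → no swap
j=5: arr[5]=21 > 7 → no swap
j=6: arr[6]=12 > 7 → no swap
j=7: arr[7]=20 > 7 → no swap
j=8: arr[8]=15 > 7 → no swap
j=9: arr[9]=6 ≤ 7 → i=0, swap arr[0],arr[9] → [6,17,13,19,14,21,12,20,15,8,22,16,7]
j=10: arr[10]=22 > 7 → no swap
j=11: arr[11]=16 > 7 → no swap
final swap arr[1],arr[12] → [6,7,13,19,14,21,12,20,15,8,22,16,17]; return 1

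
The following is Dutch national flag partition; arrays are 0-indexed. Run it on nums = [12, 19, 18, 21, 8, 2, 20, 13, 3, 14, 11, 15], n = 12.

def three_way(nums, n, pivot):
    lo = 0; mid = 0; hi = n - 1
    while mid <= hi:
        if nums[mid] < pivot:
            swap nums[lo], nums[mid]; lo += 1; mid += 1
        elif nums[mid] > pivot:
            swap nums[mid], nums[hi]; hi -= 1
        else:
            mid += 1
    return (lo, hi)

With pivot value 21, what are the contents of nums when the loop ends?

pivot = 21; lo=0, mid=0, hi=11
nums[mid]=12<21: swap nums[0],nums[0]; lo=1,mid=1 → [12, 19, 18, 21, 8, 2, 20, 13, 3, 14, 11, 15]
nums[mid]=19<21: swap nums[1],nums[1]; lo=2,mid=2 → [12, 19, 18, 21, 8, 2, 20, 13, 3, 14, 11, 15]
nums[mid]=18<21: swap nums[2],nums[2]; lo=3,mid=3 → [12, 19, 18, 21, 8, 2, 20, 13, 3, 14, 11, 15]
nums[mid]=21=21: mid=4
nums[mid]=8<21: swap nums[3],nums[4]; lo=4,mid=5 → [12, 19, 18, 8, 21, 2, 20, 13, 3, 14, 11, 15]
nums[mid]=2<21: swap nums[4],nums[5]; lo=5,mid=6 → [12, 19, 18, 8, 2, 21, 20, 13, 3, 14, 11, 15]
nums[mid]=20<21: swap nums[5],nums[6]; lo=6,mid=7 → [12, 19, 18, 8, 2, 20, 21, 13, 3, 14, 11, 15]
nums[mid]=13<21: swap nums[6],nums[7]; lo=7,mid=8 → [12, 19, 18, 8, 2, 20, 13, 21, 3, 14, 11, 15]
nums[mid]=3<21: swap nums[7],nums[8]; lo=8,mid=9 → [12, 19, 18, 8, 2, 20, 13, 3, 21, 14, 11, 15]
nums[mid]=14<21: swap nums[8],nums[9]; lo=9,mid=10 → [12, 19, 18, 8, 2, 20, 13, 3, 14, 21, 11, 15]
nums[mid]=11<21: swap nums[9],nums[10]; lo=10,mid=11 → [12, 19, 18, 8, 2, 20, 13, 3, 14, 11, 21, 15]
nums[mid]=15<21: swap nums[10],nums[11]; lo=11,mid=12 → [12, 19, 18, 8, 2, 20, 13, 3, 14, 11, 15, 21]
end: lo=11, hi=11; nums = [12, 19, 18, 8, 2, 20, 13, 3, 14, 11, 15, 21]

[12, 19, 18, 8, 2, 20, 13, 3, 14, 11, 15, 21]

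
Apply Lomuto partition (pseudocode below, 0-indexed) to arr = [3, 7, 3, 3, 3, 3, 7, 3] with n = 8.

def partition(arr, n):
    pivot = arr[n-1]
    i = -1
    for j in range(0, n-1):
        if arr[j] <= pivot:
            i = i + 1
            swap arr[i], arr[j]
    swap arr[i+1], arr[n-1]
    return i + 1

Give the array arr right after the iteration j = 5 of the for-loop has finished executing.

[3, 3, 3, 3, 3, 7, 7, 3]

pivot = arr[7] = 3; i = -1
j=0: arr[0]=3 ≤ 3 → i=0, swap arr[0],arr[0] (no change) → [3, 7, 3, 3, 3, 3, 7, 3]
j=1: arr[1]=7 > 3 → no swap
j=2: arr[2]=3 ≤ 3 → i=1, swap arr[1],arr[2] → [3, 3, 7, 3, 3, 3, 7, 3]
j=3: arr[3]=3 ≤ 3 → i=2, swap arr[2],arr[3] → [3, 3, 3, 7, 3, 3, 7, 3]
j=4: arr[4]=3 ≤ 3 → i=3, swap arr[3],arr[4] → [3, 3, 3, 3, 7, 3, 7, 3]
j=5: arr[5]=3 ≤ 3 → i=4, swap arr[4],arr[5] → [3, 3, 3, 3, 3, 7, 7, 3]
(after j=5) arr = [3, 3, 3, 3, 3, 7, 7, 3]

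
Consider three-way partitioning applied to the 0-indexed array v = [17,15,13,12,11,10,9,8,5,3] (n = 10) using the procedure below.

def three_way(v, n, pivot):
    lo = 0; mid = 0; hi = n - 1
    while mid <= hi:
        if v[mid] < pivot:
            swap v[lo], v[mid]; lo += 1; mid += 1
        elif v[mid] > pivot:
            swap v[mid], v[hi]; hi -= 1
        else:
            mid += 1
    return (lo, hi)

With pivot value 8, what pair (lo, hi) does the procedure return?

(2, 2)

pivot = 8; lo=0, mid=0, hi=9
v[mid]=17>8: swap v[0],v[9]; hi=8 → [3,15,13,12,11,10,9,8,5,17]
v[mid]=3<8: swap v[0],v[0]; lo=1,mid=1 → [3,15,13,12,11,10,9,8,5,17]
v[mid]=15>8: swap v[1],v[8]; hi=7 → [3,5,13,12,11,10,9,8,15,17]
v[mid]=5<8: swap v[1],v[1]; lo=2,mid=2 → [3,5,13,12,11,10,9,8,15,17]
v[mid]=13>8: swap v[2],v[7]; hi=6 → [3,5,8,12,11,10,9,13,15,17]
v[mid]=8=8: mid=3
v[mid]=12>8: swap v[3],v[6]; hi=5 → [3,5,8,9,11,10,12,13,15,17]
v[mid]=9>8: swap v[3],v[5]; hi=4 → [3,5,8,10,11,9,12,13,15,17]
v[mid]=10>8: swap v[3],v[4]; hi=3 → [3,5,8,11,10,9,12,13,15,17]
v[mid]=11>8: swap v[3],v[3]; hi=2 → [3,5,8,11,10,9,12,13,15,17]
end: lo=2, hi=2; v = [3,5,8,11,10,9,12,13,15,17]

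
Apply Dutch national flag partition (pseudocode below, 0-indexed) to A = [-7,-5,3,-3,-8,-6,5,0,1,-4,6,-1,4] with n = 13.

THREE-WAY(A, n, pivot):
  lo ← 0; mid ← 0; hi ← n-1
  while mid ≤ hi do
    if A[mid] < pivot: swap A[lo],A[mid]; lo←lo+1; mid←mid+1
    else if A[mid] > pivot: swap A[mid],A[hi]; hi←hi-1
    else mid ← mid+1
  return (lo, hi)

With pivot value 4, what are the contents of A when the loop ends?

pivot = 4; lo=0, mid=0, hi=12
A[mid]=-7<4: swap A[0],A[0]; lo=1,mid=1 → [-7,-5,3,-3,-8,-6,5,0,1,-4,6,-1,4]
A[mid]=-5<4: swap A[1],A[1]; lo=2,mid=2 → [-7,-5,3,-3,-8,-6,5,0,1,-4,6,-1,4]
A[mid]=3<4: swap A[2],A[2]; lo=3,mid=3 → [-7,-5,3,-3,-8,-6,5,0,1,-4,6,-1,4]
A[mid]=-3<4: swap A[3],A[3]; lo=4,mid=4 → [-7,-5,3,-3,-8,-6,5,0,1,-4,6,-1,4]
A[mid]=-8<4: swap A[4],A[4]; lo=5,mid=5 → [-7,-5,3,-3,-8,-6,5,0,1,-4,6,-1,4]
A[mid]=-6<4: swap A[5],A[5]; lo=6,mid=6 → [-7,-5,3,-3,-8,-6,5,0,1,-4,6,-1,4]
A[mid]=5>4: swap A[6],A[12]; hi=11 → [-7,-5,3,-3,-8,-6,4,0,1,-4,6,-1,5]
A[mid]=4=4: mid=7
A[mid]=0<4: swap A[6],A[7]; lo=7,mid=8 → [-7,-5,3,-3,-8,-6,0,4,1,-4,6,-1,5]
A[mid]=1<4: swap A[7],A[8]; lo=8,mid=9 → [-7,-5,3,-3,-8,-6,0,1,4,-4,6,-1,5]
A[mid]=-4<4: swap A[8],A[9]; lo=9,mid=10 → [-7,-5,3,-3,-8,-6,0,1,-4,4,6,-1,5]
A[mid]=6>4: swap A[10],A[11]; hi=10 → [-7,-5,3,-3,-8,-6,0,1,-4,4,-1,6,5]
A[mid]=-1<4: swap A[9],A[10]; lo=10,mid=11 → [-7,-5,3,-3,-8,-6,0,1,-4,-1,4,6,5]
end: lo=10, hi=10; A = [-7,-5,3,-3,-8,-6,0,1,-4,-1,4,6,5]

[-7,-5,3,-3,-8,-6,0,1,-4,-1,4,6,5]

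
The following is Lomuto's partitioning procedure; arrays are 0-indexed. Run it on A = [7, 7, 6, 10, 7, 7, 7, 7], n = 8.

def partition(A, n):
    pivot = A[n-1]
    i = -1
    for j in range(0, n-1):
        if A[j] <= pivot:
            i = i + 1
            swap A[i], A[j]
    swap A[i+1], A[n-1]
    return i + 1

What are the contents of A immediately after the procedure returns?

pivot = A[7] = 7; i = -1
j=0: A[0]=7 ≤ 7 → i=0, swap A[0],A[0] (no change) → [7, 7, 6, 10, 7, 7, 7, 7]
j=1: A[1]=7 ≤ 7 → i=1, swap A[1],A[1] (no change) → [7, 7, 6, 10, 7, 7, 7, 7]
j=2: A[2]=6 ≤ 7 → i=2, swap A[2],A[2] (no change) → [7, 7, 6, 10, 7, 7, 7, 7]
j=3: A[3]=10 > 7 → no swap
j=4: A[4]=7 ≤ 7 → i=3, swap A[3],A[4] → [7, 7, 6, 7, 10, 7, 7, 7]
j=5: A[5]=7 ≤ 7 → i=4, swap A[4],A[5] → [7, 7, 6, 7, 7, 10, 7, 7]
j=6: A[6]=7 ≤ 7 → i=5, swap A[5],A[6] → [7, 7, 6, 7, 7, 7, 10, 7]
final swap A[6],A[7] → [7, 7, 6, 7, 7, 7, 7, 10]; return 6

[7, 7, 6, 7, 7, 7, 7, 10]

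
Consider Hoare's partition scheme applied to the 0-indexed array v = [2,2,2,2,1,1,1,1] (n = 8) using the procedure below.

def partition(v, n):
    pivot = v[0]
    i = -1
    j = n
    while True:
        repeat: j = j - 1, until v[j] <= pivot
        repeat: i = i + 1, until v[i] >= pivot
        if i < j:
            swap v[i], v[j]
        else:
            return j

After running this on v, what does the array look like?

[1,1,1,1,2,2,2,2]

pivot = v[0] = 2; i = -1, j = 8
j→7 (v[7]=1≤2), i→0 (v[0]=2≥2); i<j, swap → [1,2,2,2,1,1,1,2]
j→6 (v[6]=1≤2), i→1 (v[1]=2≥2); i<j, swap → [1,1,2,2,1,1,2,2]
j→5 (v[5]=1≤2), i→2 (v[2]=2≥2); i<j, swap → [1,1,1,2,1,2,2,2]
j→4 (v[4]=1≤2), i→3 (v[3]=2≥2); i<j, swap → [1,1,1,1,2,2,2,2]
j→3, i→4; i≥j, return j=3. v = [1,1,1,1,2,2,2,2]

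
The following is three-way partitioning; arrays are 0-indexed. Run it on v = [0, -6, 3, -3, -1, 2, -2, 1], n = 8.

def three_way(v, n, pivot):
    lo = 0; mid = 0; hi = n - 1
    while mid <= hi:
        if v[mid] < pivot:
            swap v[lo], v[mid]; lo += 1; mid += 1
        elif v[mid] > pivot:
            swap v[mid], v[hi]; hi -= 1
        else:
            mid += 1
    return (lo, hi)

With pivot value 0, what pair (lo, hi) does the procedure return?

lo=0 mid=0 hi=7
0=0: mid=1
-6<0: swap(0,1), lo=1 mid=2 ⇒ [-6, 0, 3, -3, -1, 2, -2, 1]
3>0: swap(2,7), hi=6 ⇒ [-6, 0, 1, -3, -1, 2, -2, 3]
1>0: swap(2,6), hi=5 ⇒ [-6, 0, -2, -3, -1, 2, 1, 3]
-2<0: swap(1,2), lo=2 mid=3 ⇒ [-6, -2, 0, -3, -1, 2, 1, 3]
-3<0: swap(2,3), lo=3 mid=4 ⇒ [-6, -2, -3, 0, -1, 2, 1, 3]
-1<0: swap(3,4), lo=4 mid=5 ⇒ [-6, -2, -3, -1, 0, 2, 1, 3]
2>0: swap(5,5), hi=4 ⇒ [-6, -2, -3, -1, 0, 2, 1, 3]
done. lo=4 hi=4; v=[-6, -2, -3, -1, 0, 2, 1, 3]

(4, 4)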